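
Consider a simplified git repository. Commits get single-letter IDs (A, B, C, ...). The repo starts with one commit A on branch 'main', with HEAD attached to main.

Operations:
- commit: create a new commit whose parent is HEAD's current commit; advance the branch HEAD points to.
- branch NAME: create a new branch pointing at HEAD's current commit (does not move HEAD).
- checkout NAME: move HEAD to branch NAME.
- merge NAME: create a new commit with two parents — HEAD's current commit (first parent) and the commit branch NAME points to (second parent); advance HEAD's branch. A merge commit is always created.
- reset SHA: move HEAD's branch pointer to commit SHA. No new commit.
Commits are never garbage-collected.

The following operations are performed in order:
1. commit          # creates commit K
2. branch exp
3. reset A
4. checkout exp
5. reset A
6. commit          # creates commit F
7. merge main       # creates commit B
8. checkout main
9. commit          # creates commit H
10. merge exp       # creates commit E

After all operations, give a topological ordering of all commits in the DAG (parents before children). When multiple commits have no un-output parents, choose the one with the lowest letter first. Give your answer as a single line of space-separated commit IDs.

After op 1 (commit): HEAD=main@K [main=K]
After op 2 (branch): HEAD=main@K [exp=K main=K]
After op 3 (reset): HEAD=main@A [exp=K main=A]
After op 4 (checkout): HEAD=exp@K [exp=K main=A]
After op 5 (reset): HEAD=exp@A [exp=A main=A]
After op 6 (commit): HEAD=exp@F [exp=F main=A]
After op 7 (merge): HEAD=exp@B [exp=B main=A]
After op 8 (checkout): HEAD=main@A [exp=B main=A]
After op 9 (commit): HEAD=main@H [exp=B main=H]
After op 10 (merge): HEAD=main@E [exp=B main=E]
commit A: parents=[]
commit B: parents=['F', 'A']
commit E: parents=['H', 'B']
commit F: parents=['A']
commit H: parents=['A']
commit K: parents=['A']

Answer: A F B H E K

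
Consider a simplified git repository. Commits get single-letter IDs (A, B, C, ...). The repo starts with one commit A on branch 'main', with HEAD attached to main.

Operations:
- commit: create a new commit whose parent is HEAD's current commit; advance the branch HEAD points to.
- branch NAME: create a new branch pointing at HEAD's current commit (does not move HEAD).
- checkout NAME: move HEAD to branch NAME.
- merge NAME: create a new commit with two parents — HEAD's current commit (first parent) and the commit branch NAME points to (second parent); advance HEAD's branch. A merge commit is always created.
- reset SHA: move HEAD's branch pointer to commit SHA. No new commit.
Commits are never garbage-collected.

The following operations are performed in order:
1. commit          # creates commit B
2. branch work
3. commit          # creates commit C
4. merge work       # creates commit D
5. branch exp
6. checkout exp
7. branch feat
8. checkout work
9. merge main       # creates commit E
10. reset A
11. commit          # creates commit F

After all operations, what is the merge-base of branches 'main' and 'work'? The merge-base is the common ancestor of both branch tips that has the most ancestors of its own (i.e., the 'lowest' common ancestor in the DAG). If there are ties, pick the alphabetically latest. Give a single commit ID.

After op 1 (commit): HEAD=main@B [main=B]
After op 2 (branch): HEAD=main@B [main=B work=B]
After op 3 (commit): HEAD=main@C [main=C work=B]
After op 4 (merge): HEAD=main@D [main=D work=B]
After op 5 (branch): HEAD=main@D [exp=D main=D work=B]
After op 6 (checkout): HEAD=exp@D [exp=D main=D work=B]
After op 7 (branch): HEAD=exp@D [exp=D feat=D main=D work=B]
After op 8 (checkout): HEAD=work@B [exp=D feat=D main=D work=B]
After op 9 (merge): HEAD=work@E [exp=D feat=D main=D work=E]
After op 10 (reset): HEAD=work@A [exp=D feat=D main=D work=A]
After op 11 (commit): HEAD=work@F [exp=D feat=D main=D work=F]
ancestors(main=D): ['A', 'B', 'C', 'D']
ancestors(work=F): ['A', 'F']
common: ['A']

Answer: A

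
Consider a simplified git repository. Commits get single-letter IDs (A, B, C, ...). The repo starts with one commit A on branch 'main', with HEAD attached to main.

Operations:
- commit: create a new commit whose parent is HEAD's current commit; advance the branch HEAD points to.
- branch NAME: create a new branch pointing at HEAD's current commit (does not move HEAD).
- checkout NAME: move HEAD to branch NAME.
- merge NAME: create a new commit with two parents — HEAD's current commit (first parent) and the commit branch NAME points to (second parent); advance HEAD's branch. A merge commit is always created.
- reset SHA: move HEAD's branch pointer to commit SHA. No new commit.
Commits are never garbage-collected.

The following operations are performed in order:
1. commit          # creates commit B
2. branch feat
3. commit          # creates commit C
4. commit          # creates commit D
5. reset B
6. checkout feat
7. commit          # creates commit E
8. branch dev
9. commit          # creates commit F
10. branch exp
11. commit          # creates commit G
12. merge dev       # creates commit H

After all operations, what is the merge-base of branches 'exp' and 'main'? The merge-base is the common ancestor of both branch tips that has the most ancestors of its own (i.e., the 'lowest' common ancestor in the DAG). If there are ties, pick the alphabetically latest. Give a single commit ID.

After op 1 (commit): HEAD=main@B [main=B]
After op 2 (branch): HEAD=main@B [feat=B main=B]
After op 3 (commit): HEAD=main@C [feat=B main=C]
After op 4 (commit): HEAD=main@D [feat=B main=D]
After op 5 (reset): HEAD=main@B [feat=B main=B]
After op 6 (checkout): HEAD=feat@B [feat=B main=B]
After op 7 (commit): HEAD=feat@E [feat=E main=B]
After op 8 (branch): HEAD=feat@E [dev=E feat=E main=B]
After op 9 (commit): HEAD=feat@F [dev=E feat=F main=B]
After op 10 (branch): HEAD=feat@F [dev=E exp=F feat=F main=B]
After op 11 (commit): HEAD=feat@G [dev=E exp=F feat=G main=B]
After op 12 (merge): HEAD=feat@H [dev=E exp=F feat=H main=B]
ancestors(exp=F): ['A', 'B', 'E', 'F']
ancestors(main=B): ['A', 'B']
common: ['A', 'B']

Answer: B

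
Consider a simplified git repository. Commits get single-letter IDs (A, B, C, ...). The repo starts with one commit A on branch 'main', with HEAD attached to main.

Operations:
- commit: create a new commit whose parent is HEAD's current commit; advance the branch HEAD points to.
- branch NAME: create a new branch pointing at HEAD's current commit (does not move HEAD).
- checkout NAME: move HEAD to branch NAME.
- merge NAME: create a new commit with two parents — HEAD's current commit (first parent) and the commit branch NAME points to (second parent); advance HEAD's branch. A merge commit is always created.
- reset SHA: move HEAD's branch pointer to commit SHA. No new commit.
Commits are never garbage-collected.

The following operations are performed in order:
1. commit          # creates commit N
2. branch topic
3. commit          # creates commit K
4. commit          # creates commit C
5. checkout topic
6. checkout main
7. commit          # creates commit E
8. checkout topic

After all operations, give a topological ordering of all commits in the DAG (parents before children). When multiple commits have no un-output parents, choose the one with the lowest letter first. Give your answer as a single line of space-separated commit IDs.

Answer: A N K C E

Derivation:
After op 1 (commit): HEAD=main@N [main=N]
After op 2 (branch): HEAD=main@N [main=N topic=N]
After op 3 (commit): HEAD=main@K [main=K topic=N]
After op 4 (commit): HEAD=main@C [main=C topic=N]
After op 5 (checkout): HEAD=topic@N [main=C topic=N]
After op 6 (checkout): HEAD=main@C [main=C topic=N]
After op 7 (commit): HEAD=main@E [main=E topic=N]
After op 8 (checkout): HEAD=topic@N [main=E topic=N]
commit A: parents=[]
commit C: parents=['K']
commit E: parents=['C']
commit K: parents=['N']
commit N: parents=['A']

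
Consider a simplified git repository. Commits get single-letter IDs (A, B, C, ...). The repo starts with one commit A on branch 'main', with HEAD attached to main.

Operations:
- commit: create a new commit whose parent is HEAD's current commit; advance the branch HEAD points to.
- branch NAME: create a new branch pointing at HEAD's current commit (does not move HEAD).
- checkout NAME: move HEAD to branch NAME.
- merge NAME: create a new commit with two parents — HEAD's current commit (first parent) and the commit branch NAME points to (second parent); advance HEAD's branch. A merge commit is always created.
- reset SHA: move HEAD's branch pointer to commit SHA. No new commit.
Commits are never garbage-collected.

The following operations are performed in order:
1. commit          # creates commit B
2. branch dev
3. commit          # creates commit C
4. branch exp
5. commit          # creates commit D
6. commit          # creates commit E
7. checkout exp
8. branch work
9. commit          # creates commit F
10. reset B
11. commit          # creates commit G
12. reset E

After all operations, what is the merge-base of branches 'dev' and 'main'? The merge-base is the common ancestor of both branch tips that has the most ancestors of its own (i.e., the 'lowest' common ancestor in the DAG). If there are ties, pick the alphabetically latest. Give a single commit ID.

Answer: B

Derivation:
After op 1 (commit): HEAD=main@B [main=B]
After op 2 (branch): HEAD=main@B [dev=B main=B]
After op 3 (commit): HEAD=main@C [dev=B main=C]
After op 4 (branch): HEAD=main@C [dev=B exp=C main=C]
After op 5 (commit): HEAD=main@D [dev=B exp=C main=D]
After op 6 (commit): HEAD=main@E [dev=B exp=C main=E]
After op 7 (checkout): HEAD=exp@C [dev=B exp=C main=E]
After op 8 (branch): HEAD=exp@C [dev=B exp=C main=E work=C]
After op 9 (commit): HEAD=exp@F [dev=B exp=F main=E work=C]
After op 10 (reset): HEAD=exp@B [dev=B exp=B main=E work=C]
After op 11 (commit): HEAD=exp@G [dev=B exp=G main=E work=C]
After op 12 (reset): HEAD=exp@E [dev=B exp=E main=E work=C]
ancestors(dev=B): ['A', 'B']
ancestors(main=E): ['A', 'B', 'C', 'D', 'E']
common: ['A', 'B']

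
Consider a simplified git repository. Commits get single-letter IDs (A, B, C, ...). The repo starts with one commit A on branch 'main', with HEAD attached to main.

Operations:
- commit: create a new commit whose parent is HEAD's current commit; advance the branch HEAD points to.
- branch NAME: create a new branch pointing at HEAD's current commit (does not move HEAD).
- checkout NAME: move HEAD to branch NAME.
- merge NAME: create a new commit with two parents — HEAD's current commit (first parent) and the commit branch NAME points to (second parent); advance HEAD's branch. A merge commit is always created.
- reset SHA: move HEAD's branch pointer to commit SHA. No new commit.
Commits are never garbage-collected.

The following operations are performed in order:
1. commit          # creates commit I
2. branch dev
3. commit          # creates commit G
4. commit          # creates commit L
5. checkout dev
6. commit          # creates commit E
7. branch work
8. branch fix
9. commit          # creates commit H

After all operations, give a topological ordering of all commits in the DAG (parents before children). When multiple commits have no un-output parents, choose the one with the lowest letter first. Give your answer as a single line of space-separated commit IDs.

After op 1 (commit): HEAD=main@I [main=I]
After op 2 (branch): HEAD=main@I [dev=I main=I]
After op 3 (commit): HEAD=main@G [dev=I main=G]
After op 4 (commit): HEAD=main@L [dev=I main=L]
After op 5 (checkout): HEAD=dev@I [dev=I main=L]
After op 6 (commit): HEAD=dev@E [dev=E main=L]
After op 7 (branch): HEAD=dev@E [dev=E main=L work=E]
After op 8 (branch): HEAD=dev@E [dev=E fix=E main=L work=E]
After op 9 (commit): HEAD=dev@H [dev=H fix=E main=L work=E]
commit A: parents=[]
commit E: parents=['I']
commit G: parents=['I']
commit H: parents=['E']
commit I: parents=['A']
commit L: parents=['G']

Answer: A I E G H L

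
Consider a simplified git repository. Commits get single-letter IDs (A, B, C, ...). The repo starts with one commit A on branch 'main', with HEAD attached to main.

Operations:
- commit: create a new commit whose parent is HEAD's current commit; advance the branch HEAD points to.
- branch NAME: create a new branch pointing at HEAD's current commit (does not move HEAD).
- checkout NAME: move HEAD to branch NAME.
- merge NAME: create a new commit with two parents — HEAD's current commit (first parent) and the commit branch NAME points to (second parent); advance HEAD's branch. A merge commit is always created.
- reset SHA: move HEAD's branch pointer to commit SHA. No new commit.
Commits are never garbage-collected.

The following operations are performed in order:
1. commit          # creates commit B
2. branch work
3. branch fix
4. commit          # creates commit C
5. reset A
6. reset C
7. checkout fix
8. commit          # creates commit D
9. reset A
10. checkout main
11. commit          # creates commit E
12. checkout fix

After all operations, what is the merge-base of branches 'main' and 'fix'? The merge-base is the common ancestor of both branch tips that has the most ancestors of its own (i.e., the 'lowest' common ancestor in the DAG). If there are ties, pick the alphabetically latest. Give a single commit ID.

After op 1 (commit): HEAD=main@B [main=B]
After op 2 (branch): HEAD=main@B [main=B work=B]
After op 3 (branch): HEAD=main@B [fix=B main=B work=B]
After op 4 (commit): HEAD=main@C [fix=B main=C work=B]
After op 5 (reset): HEAD=main@A [fix=B main=A work=B]
After op 6 (reset): HEAD=main@C [fix=B main=C work=B]
After op 7 (checkout): HEAD=fix@B [fix=B main=C work=B]
After op 8 (commit): HEAD=fix@D [fix=D main=C work=B]
After op 9 (reset): HEAD=fix@A [fix=A main=C work=B]
After op 10 (checkout): HEAD=main@C [fix=A main=C work=B]
After op 11 (commit): HEAD=main@E [fix=A main=E work=B]
After op 12 (checkout): HEAD=fix@A [fix=A main=E work=B]
ancestors(main=E): ['A', 'B', 'C', 'E']
ancestors(fix=A): ['A']
common: ['A']

Answer: A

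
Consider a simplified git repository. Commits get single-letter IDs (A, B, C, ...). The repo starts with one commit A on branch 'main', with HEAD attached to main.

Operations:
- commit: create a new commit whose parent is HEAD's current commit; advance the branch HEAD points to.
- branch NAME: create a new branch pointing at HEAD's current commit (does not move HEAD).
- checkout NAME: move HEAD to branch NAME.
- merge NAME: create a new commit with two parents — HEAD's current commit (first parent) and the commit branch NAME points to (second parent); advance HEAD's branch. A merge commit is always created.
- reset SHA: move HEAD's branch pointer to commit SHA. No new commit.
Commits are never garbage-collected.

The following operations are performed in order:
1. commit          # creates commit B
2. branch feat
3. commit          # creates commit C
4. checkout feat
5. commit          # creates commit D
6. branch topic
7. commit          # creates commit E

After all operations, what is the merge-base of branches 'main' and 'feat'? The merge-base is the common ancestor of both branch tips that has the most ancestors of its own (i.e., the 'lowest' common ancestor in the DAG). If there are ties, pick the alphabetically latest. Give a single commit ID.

After op 1 (commit): HEAD=main@B [main=B]
After op 2 (branch): HEAD=main@B [feat=B main=B]
After op 3 (commit): HEAD=main@C [feat=B main=C]
After op 4 (checkout): HEAD=feat@B [feat=B main=C]
After op 5 (commit): HEAD=feat@D [feat=D main=C]
After op 6 (branch): HEAD=feat@D [feat=D main=C topic=D]
After op 7 (commit): HEAD=feat@E [feat=E main=C topic=D]
ancestors(main=C): ['A', 'B', 'C']
ancestors(feat=E): ['A', 'B', 'D', 'E']
common: ['A', 'B']

Answer: B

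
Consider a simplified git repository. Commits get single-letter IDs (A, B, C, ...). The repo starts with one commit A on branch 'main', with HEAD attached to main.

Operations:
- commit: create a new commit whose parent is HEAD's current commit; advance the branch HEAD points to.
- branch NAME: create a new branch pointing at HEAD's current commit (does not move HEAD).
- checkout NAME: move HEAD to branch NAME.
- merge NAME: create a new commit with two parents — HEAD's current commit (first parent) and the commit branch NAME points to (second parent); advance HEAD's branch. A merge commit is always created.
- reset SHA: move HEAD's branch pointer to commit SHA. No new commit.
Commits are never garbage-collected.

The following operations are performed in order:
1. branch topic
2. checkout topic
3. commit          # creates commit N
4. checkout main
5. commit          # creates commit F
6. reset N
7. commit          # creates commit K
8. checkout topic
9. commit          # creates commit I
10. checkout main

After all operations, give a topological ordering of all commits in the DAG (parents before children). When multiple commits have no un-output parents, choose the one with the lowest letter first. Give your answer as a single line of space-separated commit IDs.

Answer: A F N I K

Derivation:
After op 1 (branch): HEAD=main@A [main=A topic=A]
After op 2 (checkout): HEAD=topic@A [main=A topic=A]
After op 3 (commit): HEAD=topic@N [main=A topic=N]
After op 4 (checkout): HEAD=main@A [main=A topic=N]
After op 5 (commit): HEAD=main@F [main=F topic=N]
After op 6 (reset): HEAD=main@N [main=N topic=N]
After op 7 (commit): HEAD=main@K [main=K topic=N]
After op 8 (checkout): HEAD=topic@N [main=K topic=N]
After op 9 (commit): HEAD=topic@I [main=K topic=I]
After op 10 (checkout): HEAD=main@K [main=K topic=I]
commit A: parents=[]
commit F: parents=['A']
commit I: parents=['N']
commit K: parents=['N']
commit N: parents=['A']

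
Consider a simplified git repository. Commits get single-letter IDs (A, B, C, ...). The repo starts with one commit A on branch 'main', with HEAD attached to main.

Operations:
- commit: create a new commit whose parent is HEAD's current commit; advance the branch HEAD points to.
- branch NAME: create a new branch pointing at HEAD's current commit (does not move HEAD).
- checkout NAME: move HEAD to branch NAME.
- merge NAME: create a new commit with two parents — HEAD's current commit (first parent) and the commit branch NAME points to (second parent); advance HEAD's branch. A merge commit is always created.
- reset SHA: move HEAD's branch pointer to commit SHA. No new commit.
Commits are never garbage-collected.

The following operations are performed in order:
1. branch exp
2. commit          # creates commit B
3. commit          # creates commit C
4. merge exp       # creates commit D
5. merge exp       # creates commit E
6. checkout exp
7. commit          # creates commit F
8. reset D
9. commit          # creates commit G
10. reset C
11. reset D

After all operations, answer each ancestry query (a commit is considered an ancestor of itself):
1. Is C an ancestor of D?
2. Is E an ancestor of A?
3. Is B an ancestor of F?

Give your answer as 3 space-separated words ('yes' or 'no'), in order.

After op 1 (branch): HEAD=main@A [exp=A main=A]
After op 2 (commit): HEAD=main@B [exp=A main=B]
After op 3 (commit): HEAD=main@C [exp=A main=C]
After op 4 (merge): HEAD=main@D [exp=A main=D]
After op 5 (merge): HEAD=main@E [exp=A main=E]
After op 6 (checkout): HEAD=exp@A [exp=A main=E]
After op 7 (commit): HEAD=exp@F [exp=F main=E]
After op 8 (reset): HEAD=exp@D [exp=D main=E]
After op 9 (commit): HEAD=exp@G [exp=G main=E]
After op 10 (reset): HEAD=exp@C [exp=C main=E]
After op 11 (reset): HEAD=exp@D [exp=D main=E]
ancestors(D) = {A,B,C,D}; C in? yes
ancestors(A) = {A}; E in? no
ancestors(F) = {A,F}; B in? no

Answer: yes no no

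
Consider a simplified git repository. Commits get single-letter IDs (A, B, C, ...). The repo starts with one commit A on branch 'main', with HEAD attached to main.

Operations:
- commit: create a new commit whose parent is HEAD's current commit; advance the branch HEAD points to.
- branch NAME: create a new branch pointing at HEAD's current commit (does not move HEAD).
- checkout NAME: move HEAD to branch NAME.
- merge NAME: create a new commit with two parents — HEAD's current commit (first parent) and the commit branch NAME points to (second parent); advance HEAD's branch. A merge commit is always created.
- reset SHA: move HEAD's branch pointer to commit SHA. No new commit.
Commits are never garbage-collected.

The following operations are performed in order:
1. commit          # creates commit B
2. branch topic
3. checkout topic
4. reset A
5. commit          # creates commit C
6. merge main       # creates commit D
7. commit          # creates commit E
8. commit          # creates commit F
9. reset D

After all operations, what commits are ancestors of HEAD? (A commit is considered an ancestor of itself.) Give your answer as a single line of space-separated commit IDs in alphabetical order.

After op 1 (commit): HEAD=main@B [main=B]
After op 2 (branch): HEAD=main@B [main=B topic=B]
After op 3 (checkout): HEAD=topic@B [main=B topic=B]
After op 4 (reset): HEAD=topic@A [main=B topic=A]
After op 5 (commit): HEAD=topic@C [main=B topic=C]
After op 6 (merge): HEAD=topic@D [main=B topic=D]
After op 7 (commit): HEAD=topic@E [main=B topic=E]
After op 8 (commit): HEAD=topic@F [main=B topic=F]
After op 9 (reset): HEAD=topic@D [main=B topic=D]

Answer: A B C D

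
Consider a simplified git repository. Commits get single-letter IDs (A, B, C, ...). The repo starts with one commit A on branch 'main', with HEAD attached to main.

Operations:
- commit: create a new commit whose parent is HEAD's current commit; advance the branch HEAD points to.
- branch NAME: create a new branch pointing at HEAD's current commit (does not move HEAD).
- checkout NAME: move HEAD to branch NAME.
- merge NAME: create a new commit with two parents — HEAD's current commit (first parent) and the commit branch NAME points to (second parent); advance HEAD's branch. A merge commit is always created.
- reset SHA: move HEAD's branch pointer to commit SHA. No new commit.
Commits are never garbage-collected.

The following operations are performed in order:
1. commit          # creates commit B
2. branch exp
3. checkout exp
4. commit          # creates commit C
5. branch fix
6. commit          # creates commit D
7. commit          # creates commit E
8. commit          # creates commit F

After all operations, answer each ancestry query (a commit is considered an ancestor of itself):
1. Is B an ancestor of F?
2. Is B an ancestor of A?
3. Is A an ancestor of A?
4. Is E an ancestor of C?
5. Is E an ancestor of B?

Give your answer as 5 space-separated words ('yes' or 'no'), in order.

After op 1 (commit): HEAD=main@B [main=B]
After op 2 (branch): HEAD=main@B [exp=B main=B]
After op 3 (checkout): HEAD=exp@B [exp=B main=B]
After op 4 (commit): HEAD=exp@C [exp=C main=B]
After op 5 (branch): HEAD=exp@C [exp=C fix=C main=B]
After op 6 (commit): HEAD=exp@D [exp=D fix=C main=B]
After op 7 (commit): HEAD=exp@E [exp=E fix=C main=B]
After op 8 (commit): HEAD=exp@F [exp=F fix=C main=B]
ancestors(F) = {A,B,C,D,E,F}; B in? yes
ancestors(A) = {A}; B in? no
ancestors(A) = {A}; A in? yes
ancestors(C) = {A,B,C}; E in? no
ancestors(B) = {A,B}; E in? no

Answer: yes no yes no no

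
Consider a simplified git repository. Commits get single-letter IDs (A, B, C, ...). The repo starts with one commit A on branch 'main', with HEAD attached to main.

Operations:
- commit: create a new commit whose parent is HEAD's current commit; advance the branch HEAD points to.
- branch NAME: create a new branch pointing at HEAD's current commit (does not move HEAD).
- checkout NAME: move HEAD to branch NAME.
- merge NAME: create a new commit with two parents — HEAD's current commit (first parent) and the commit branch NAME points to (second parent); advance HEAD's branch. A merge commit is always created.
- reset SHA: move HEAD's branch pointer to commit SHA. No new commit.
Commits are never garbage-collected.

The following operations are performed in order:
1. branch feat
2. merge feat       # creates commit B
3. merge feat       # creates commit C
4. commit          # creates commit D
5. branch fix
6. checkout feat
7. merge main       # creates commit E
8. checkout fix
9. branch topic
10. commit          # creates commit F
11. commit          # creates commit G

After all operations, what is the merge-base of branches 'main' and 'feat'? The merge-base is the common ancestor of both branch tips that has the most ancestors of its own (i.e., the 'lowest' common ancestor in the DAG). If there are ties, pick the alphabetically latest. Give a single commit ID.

Answer: D

Derivation:
After op 1 (branch): HEAD=main@A [feat=A main=A]
After op 2 (merge): HEAD=main@B [feat=A main=B]
After op 3 (merge): HEAD=main@C [feat=A main=C]
After op 4 (commit): HEAD=main@D [feat=A main=D]
After op 5 (branch): HEAD=main@D [feat=A fix=D main=D]
After op 6 (checkout): HEAD=feat@A [feat=A fix=D main=D]
After op 7 (merge): HEAD=feat@E [feat=E fix=D main=D]
After op 8 (checkout): HEAD=fix@D [feat=E fix=D main=D]
After op 9 (branch): HEAD=fix@D [feat=E fix=D main=D topic=D]
After op 10 (commit): HEAD=fix@F [feat=E fix=F main=D topic=D]
After op 11 (commit): HEAD=fix@G [feat=E fix=G main=D topic=D]
ancestors(main=D): ['A', 'B', 'C', 'D']
ancestors(feat=E): ['A', 'B', 'C', 'D', 'E']
common: ['A', 'B', 'C', 'D']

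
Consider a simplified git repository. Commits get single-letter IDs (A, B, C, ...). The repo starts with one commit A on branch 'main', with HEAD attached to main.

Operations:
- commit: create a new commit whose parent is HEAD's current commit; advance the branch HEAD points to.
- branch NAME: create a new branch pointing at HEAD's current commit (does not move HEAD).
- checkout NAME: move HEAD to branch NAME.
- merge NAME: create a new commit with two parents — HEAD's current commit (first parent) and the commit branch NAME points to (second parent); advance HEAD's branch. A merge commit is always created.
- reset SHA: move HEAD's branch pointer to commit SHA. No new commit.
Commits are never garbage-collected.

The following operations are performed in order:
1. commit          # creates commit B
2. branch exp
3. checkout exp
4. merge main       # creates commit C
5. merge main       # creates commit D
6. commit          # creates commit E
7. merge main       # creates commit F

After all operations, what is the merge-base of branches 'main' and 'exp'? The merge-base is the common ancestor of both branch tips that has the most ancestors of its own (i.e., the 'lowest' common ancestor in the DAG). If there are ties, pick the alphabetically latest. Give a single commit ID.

Answer: B

Derivation:
After op 1 (commit): HEAD=main@B [main=B]
After op 2 (branch): HEAD=main@B [exp=B main=B]
After op 3 (checkout): HEAD=exp@B [exp=B main=B]
After op 4 (merge): HEAD=exp@C [exp=C main=B]
After op 5 (merge): HEAD=exp@D [exp=D main=B]
After op 6 (commit): HEAD=exp@E [exp=E main=B]
After op 7 (merge): HEAD=exp@F [exp=F main=B]
ancestors(main=B): ['A', 'B']
ancestors(exp=F): ['A', 'B', 'C', 'D', 'E', 'F']
common: ['A', 'B']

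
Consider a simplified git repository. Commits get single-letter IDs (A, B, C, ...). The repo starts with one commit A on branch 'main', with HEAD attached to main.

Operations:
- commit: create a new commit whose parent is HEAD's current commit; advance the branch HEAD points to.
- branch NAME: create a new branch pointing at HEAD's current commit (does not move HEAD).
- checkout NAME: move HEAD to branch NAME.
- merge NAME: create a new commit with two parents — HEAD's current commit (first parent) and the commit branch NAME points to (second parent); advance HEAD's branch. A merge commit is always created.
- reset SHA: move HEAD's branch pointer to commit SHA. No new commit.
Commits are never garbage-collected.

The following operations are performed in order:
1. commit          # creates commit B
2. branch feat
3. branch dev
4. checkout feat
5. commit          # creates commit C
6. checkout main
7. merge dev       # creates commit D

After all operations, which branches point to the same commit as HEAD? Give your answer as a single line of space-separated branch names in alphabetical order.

Answer: main

Derivation:
After op 1 (commit): HEAD=main@B [main=B]
After op 2 (branch): HEAD=main@B [feat=B main=B]
After op 3 (branch): HEAD=main@B [dev=B feat=B main=B]
After op 4 (checkout): HEAD=feat@B [dev=B feat=B main=B]
After op 5 (commit): HEAD=feat@C [dev=B feat=C main=B]
After op 6 (checkout): HEAD=main@B [dev=B feat=C main=B]
After op 7 (merge): HEAD=main@D [dev=B feat=C main=D]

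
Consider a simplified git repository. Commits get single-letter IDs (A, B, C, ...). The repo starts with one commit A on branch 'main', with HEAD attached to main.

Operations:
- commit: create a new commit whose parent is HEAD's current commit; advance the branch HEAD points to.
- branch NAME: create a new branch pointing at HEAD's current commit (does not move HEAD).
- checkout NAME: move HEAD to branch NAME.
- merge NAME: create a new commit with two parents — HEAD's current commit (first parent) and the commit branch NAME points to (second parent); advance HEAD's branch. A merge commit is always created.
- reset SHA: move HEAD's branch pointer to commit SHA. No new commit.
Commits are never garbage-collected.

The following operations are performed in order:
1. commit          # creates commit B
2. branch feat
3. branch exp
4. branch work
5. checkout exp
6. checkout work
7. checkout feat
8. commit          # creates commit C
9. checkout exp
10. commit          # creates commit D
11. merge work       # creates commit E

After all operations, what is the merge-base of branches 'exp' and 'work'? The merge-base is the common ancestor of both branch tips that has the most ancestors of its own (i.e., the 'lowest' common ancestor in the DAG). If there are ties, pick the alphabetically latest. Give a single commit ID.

After op 1 (commit): HEAD=main@B [main=B]
After op 2 (branch): HEAD=main@B [feat=B main=B]
After op 3 (branch): HEAD=main@B [exp=B feat=B main=B]
After op 4 (branch): HEAD=main@B [exp=B feat=B main=B work=B]
After op 5 (checkout): HEAD=exp@B [exp=B feat=B main=B work=B]
After op 6 (checkout): HEAD=work@B [exp=B feat=B main=B work=B]
After op 7 (checkout): HEAD=feat@B [exp=B feat=B main=B work=B]
After op 8 (commit): HEAD=feat@C [exp=B feat=C main=B work=B]
After op 9 (checkout): HEAD=exp@B [exp=B feat=C main=B work=B]
After op 10 (commit): HEAD=exp@D [exp=D feat=C main=B work=B]
After op 11 (merge): HEAD=exp@E [exp=E feat=C main=B work=B]
ancestors(exp=E): ['A', 'B', 'D', 'E']
ancestors(work=B): ['A', 'B']
common: ['A', 'B']

Answer: B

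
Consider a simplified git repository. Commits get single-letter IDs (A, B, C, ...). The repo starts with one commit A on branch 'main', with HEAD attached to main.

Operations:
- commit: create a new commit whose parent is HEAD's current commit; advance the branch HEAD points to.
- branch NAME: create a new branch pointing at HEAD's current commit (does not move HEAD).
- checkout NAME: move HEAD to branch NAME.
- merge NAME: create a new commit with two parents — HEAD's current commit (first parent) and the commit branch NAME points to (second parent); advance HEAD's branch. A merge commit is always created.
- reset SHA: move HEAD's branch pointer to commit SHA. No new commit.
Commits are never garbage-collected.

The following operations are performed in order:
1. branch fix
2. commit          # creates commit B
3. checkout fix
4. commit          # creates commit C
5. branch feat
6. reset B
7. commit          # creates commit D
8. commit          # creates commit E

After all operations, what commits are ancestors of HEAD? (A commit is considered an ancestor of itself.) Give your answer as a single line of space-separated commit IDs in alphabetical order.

Answer: A B D E

Derivation:
After op 1 (branch): HEAD=main@A [fix=A main=A]
After op 2 (commit): HEAD=main@B [fix=A main=B]
After op 3 (checkout): HEAD=fix@A [fix=A main=B]
After op 4 (commit): HEAD=fix@C [fix=C main=B]
After op 5 (branch): HEAD=fix@C [feat=C fix=C main=B]
After op 6 (reset): HEAD=fix@B [feat=C fix=B main=B]
After op 7 (commit): HEAD=fix@D [feat=C fix=D main=B]
After op 8 (commit): HEAD=fix@E [feat=C fix=E main=B]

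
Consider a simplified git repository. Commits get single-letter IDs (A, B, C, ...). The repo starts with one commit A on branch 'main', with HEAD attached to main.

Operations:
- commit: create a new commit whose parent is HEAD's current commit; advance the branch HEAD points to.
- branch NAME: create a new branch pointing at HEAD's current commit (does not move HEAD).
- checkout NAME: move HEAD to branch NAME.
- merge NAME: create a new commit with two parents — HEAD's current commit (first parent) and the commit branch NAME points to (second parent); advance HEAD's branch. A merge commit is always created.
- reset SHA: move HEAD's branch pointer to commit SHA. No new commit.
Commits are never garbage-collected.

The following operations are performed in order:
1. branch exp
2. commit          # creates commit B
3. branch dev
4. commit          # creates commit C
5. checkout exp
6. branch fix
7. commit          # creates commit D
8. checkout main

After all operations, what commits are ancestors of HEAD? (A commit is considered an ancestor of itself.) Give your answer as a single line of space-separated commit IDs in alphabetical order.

Answer: A B C

Derivation:
After op 1 (branch): HEAD=main@A [exp=A main=A]
After op 2 (commit): HEAD=main@B [exp=A main=B]
After op 3 (branch): HEAD=main@B [dev=B exp=A main=B]
After op 4 (commit): HEAD=main@C [dev=B exp=A main=C]
After op 5 (checkout): HEAD=exp@A [dev=B exp=A main=C]
After op 6 (branch): HEAD=exp@A [dev=B exp=A fix=A main=C]
After op 7 (commit): HEAD=exp@D [dev=B exp=D fix=A main=C]
After op 8 (checkout): HEAD=main@C [dev=B exp=D fix=A main=C]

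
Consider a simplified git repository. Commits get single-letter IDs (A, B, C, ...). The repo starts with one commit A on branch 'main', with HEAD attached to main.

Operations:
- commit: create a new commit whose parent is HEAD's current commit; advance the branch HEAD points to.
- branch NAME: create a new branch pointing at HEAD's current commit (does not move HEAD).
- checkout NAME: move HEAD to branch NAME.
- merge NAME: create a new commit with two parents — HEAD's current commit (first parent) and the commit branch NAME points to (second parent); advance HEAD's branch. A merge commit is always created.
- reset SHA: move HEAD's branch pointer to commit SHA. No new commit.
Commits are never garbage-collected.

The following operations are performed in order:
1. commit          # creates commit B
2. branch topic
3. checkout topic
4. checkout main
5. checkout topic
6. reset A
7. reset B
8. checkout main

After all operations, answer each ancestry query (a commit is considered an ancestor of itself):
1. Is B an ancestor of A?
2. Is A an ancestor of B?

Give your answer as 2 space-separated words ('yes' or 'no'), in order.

After op 1 (commit): HEAD=main@B [main=B]
After op 2 (branch): HEAD=main@B [main=B topic=B]
After op 3 (checkout): HEAD=topic@B [main=B topic=B]
After op 4 (checkout): HEAD=main@B [main=B topic=B]
After op 5 (checkout): HEAD=topic@B [main=B topic=B]
After op 6 (reset): HEAD=topic@A [main=B topic=A]
After op 7 (reset): HEAD=topic@B [main=B topic=B]
After op 8 (checkout): HEAD=main@B [main=B topic=B]
ancestors(A) = {A}; B in? no
ancestors(B) = {A,B}; A in? yes

Answer: no yes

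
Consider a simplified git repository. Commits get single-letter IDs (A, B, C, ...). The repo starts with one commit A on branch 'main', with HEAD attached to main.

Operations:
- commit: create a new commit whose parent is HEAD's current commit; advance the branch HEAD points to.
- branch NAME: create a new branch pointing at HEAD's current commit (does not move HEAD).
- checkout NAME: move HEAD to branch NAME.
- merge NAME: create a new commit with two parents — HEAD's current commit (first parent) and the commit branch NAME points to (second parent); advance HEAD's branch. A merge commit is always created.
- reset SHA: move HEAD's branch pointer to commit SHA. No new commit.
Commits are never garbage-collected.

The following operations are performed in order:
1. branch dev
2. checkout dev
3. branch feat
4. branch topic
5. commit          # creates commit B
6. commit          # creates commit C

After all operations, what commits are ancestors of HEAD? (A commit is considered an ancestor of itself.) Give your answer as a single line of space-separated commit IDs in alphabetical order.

After op 1 (branch): HEAD=main@A [dev=A main=A]
After op 2 (checkout): HEAD=dev@A [dev=A main=A]
After op 3 (branch): HEAD=dev@A [dev=A feat=A main=A]
After op 4 (branch): HEAD=dev@A [dev=A feat=A main=A topic=A]
After op 5 (commit): HEAD=dev@B [dev=B feat=A main=A topic=A]
After op 6 (commit): HEAD=dev@C [dev=C feat=A main=A topic=A]

Answer: A B C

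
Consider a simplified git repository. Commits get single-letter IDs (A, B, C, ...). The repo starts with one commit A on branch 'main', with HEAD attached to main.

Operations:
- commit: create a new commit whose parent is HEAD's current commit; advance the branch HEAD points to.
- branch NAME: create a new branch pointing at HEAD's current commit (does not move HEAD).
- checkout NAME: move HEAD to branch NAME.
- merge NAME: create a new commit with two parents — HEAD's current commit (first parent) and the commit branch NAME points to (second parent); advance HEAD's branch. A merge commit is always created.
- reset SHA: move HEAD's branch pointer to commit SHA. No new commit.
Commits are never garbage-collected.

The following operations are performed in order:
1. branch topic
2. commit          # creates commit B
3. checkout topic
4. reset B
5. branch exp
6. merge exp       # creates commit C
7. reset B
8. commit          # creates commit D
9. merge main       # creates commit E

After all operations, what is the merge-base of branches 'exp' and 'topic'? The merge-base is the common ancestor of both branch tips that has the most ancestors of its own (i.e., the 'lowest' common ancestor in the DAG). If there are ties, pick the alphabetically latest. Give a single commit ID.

Answer: B

Derivation:
After op 1 (branch): HEAD=main@A [main=A topic=A]
After op 2 (commit): HEAD=main@B [main=B topic=A]
After op 3 (checkout): HEAD=topic@A [main=B topic=A]
After op 4 (reset): HEAD=topic@B [main=B topic=B]
After op 5 (branch): HEAD=topic@B [exp=B main=B topic=B]
After op 6 (merge): HEAD=topic@C [exp=B main=B topic=C]
After op 7 (reset): HEAD=topic@B [exp=B main=B topic=B]
After op 8 (commit): HEAD=topic@D [exp=B main=B topic=D]
After op 9 (merge): HEAD=topic@E [exp=B main=B topic=E]
ancestors(exp=B): ['A', 'B']
ancestors(topic=E): ['A', 'B', 'D', 'E']
common: ['A', 'B']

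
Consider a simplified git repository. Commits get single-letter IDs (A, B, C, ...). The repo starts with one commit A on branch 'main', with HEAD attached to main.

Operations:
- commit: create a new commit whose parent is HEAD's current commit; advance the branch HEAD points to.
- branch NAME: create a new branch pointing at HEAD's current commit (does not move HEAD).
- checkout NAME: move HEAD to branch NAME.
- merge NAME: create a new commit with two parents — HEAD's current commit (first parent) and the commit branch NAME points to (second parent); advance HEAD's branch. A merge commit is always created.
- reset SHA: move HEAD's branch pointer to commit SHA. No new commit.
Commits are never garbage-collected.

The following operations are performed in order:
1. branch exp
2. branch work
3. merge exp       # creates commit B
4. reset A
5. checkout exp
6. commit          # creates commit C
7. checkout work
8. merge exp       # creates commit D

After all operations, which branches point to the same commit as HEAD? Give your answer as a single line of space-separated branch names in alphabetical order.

After op 1 (branch): HEAD=main@A [exp=A main=A]
After op 2 (branch): HEAD=main@A [exp=A main=A work=A]
After op 3 (merge): HEAD=main@B [exp=A main=B work=A]
After op 4 (reset): HEAD=main@A [exp=A main=A work=A]
After op 5 (checkout): HEAD=exp@A [exp=A main=A work=A]
After op 6 (commit): HEAD=exp@C [exp=C main=A work=A]
After op 7 (checkout): HEAD=work@A [exp=C main=A work=A]
After op 8 (merge): HEAD=work@D [exp=C main=A work=D]

Answer: work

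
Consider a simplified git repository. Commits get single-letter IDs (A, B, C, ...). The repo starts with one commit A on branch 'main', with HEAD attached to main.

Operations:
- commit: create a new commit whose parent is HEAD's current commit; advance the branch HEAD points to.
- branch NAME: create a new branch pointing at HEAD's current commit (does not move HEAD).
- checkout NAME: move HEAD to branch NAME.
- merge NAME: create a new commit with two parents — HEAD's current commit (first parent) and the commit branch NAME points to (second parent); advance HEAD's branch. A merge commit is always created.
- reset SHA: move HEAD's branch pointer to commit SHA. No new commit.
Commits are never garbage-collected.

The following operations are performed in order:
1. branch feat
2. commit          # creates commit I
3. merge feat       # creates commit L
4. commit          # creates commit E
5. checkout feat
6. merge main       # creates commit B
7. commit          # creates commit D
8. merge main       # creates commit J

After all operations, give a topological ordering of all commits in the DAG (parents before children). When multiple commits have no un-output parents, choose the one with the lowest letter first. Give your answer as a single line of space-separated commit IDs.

Answer: A I L E B D J

Derivation:
After op 1 (branch): HEAD=main@A [feat=A main=A]
After op 2 (commit): HEAD=main@I [feat=A main=I]
After op 3 (merge): HEAD=main@L [feat=A main=L]
After op 4 (commit): HEAD=main@E [feat=A main=E]
After op 5 (checkout): HEAD=feat@A [feat=A main=E]
After op 6 (merge): HEAD=feat@B [feat=B main=E]
After op 7 (commit): HEAD=feat@D [feat=D main=E]
After op 8 (merge): HEAD=feat@J [feat=J main=E]
commit A: parents=[]
commit B: parents=['A', 'E']
commit D: parents=['B']
commit E: parents=['L']
commit I: parents=['A']
commit J: parents=['D', 'E']
commit L: parents=['I', 'A']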